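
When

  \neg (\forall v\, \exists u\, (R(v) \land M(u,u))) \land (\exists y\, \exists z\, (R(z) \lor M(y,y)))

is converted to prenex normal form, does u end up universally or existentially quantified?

universal

Push ¬ through the quantifiers and connectives to reach negation normal form:
  (\exists v\, \forall u\, (\neg R(v) \lor \neg M(u,u))) \land (\exists y\, \exists z\, (R(z) \lor M(y,y)))
All bound variables are already distinct, so no renaming is needed.
Extract every quantifier outward, since the variables are now distinct and don't occur free across branches:
  \exists v\, \forall u\, \exists y\, \exists z\, ((\neg R(v) \lor \neg M(u,u)) \land (R(z) \lor M(y,y)))
The quantifier \exists u sits under an odd number of negations, so it flips to \forall u.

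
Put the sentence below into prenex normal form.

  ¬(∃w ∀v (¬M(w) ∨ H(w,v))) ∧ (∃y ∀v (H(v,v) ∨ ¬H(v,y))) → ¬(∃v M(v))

Eliminate → and ↔ using ¬ and ∨.
  ¬(¬(∃w ∀v (¬M(w) ∨ H(w,v))) ∧ (∃y ∀v (H(v,v) ∨ ¬H(v,y)))) ∨ ¬(∃v M(v))
Push ¬ through the quantifiers and connectives to reach negation normal form:
  (∃w ∀v (¬M(w) ∨ H(w,v))) ∨ (∀y ∃v (¬H(v,v) ∧ H(v,y))) ∨ (∀v ¬M(v))
Standardize variables apart so no two quantifiers bind the same name: v↦a, v↦z.
  (∃w ∀v (¬M(w) ∨ H(w,v))) ∨ (∀y ∃a (¬H(a,a) ∧ H(a,y))) ∨ (∀z ¬M(z))
Finally move all quantifiers to the prefix:
  ∃w ∀v ∀y ∃a ∀z (¬M(w) ∨ H(w,v) ∨ ¬H(a,a) ∧ H(a,y) ∨ ¬M(z))

∃w ∀v ∀y ∃a ∀z (¬M(w) ∨ H(w,v) ∨ ¬H(a,a) ∧ H(a,y) ∨ ¬M(z))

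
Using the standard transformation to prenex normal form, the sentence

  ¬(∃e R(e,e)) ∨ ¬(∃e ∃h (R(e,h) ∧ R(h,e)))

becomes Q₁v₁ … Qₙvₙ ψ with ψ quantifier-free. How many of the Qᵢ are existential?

Push ¬ through the quantifiers and connectives to reach negation normal form:
  (∀e ¬R(e,e)) ∨ (∀e ∀h (¬R(e,h) ∨ ¬R(h,e)))
Rename bound variables to avoid capture: e↦r.
  (∀e ¬R(e,e)) ∨ (∀r ∀h (¬R(r,h) ∨ ¬R(h,r)))
Pull the quantifiers to the front (each side's bound variable is not free in the other side):
  ∀e ∀r ∀h (¬R(e,e) ∨ ¬R(r,h) ∨ ¬R(h,r))
The prefix is ∀e ∀r ∀h: 3 universal, 0 existential.

0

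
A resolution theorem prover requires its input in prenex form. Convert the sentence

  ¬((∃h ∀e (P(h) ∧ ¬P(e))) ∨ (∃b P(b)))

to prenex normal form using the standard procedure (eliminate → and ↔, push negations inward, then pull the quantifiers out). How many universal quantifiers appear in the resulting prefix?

2

Push ¬ through the quantifiers and connectives to reach negation normal form:
  (∀h ∃e (¬P(h) ∨ P(e))) ∧ (∀b ¬P(b))
Extract every quantifier outward, since the variables are now distinct and don't occur free across branches:
  ∀h ∃e ∀b ((¬P(h) ∨ P(e)) ∧ ¬P(b))
The prefix is ∀h ∃e ∀b: 2 universal, 1 existential.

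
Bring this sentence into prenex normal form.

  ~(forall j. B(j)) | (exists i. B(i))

exists j. exists i. (~B(j) | B(i))

Drive negations inward (¬∀x A ≡ ∃x ¬A, ¬∃x A ≡ ∀x ¬A, De Morgan for ∧/∨):
  (exists j. ~B(j)) | (exists i. B(i))
Extract every quantifier outward, since the variables are now distinct and don't occur free across branches:
  exists j. exists i. (~B(j) | B(i))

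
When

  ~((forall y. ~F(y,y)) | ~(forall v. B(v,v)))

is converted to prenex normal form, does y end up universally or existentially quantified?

Move each ¬ inward, flipping quantifiers it crosses:
  (exists y. F(y,y)) & (forall v. B(v,v))
All bound variables are already distinct, so no renaming is needed.
Pull the quantifiers to the front (each side's bound variable is not free in the other side):
  exists y. forall v. (F(y,y) & B(v,v))
The quantifier forall y sits under an odd number of negations, so it flips to exists y.

existential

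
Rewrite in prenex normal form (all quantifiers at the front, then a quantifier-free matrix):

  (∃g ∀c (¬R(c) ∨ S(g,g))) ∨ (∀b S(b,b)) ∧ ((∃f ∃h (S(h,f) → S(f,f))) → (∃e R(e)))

Eliminate → and ↔ using ¬ and ∨.
  (∃g ∀c (¬R(c) ∨ S(g,g))) ∨ (∀b S(b,b)) ∧ (¬(∃f ∃h (¬S(h,f) ∨ S(f,f))) ∨ (∃e R(e)))
Move each ¬ inward, flipping quantifiers it crosses:
  (∃g ∀c (¬R(c) ∨ S(g,g))) ∨ (∀b S(b,b)) ∧ ((∀f ∀h (S(h,f) ∧ ¬S(f,f))) ∨ (∃e R(e)))
All bound variables are already distinct, so no renaming is needed.
Finally move all quantifiers to the prefix:
  ∃g ∀c ∀b ∀f ∀h ∃e (¬R(c) ∨ S(g,g) ∨ S(b,b) ∧ (S(h,f) ∧ ¬S(f,f) ∨ R(e)))

∃g ∀c ∀b ∀f ∀h ∃e (¬R(c) ∨ S(g,g) ∨ S(b,b) ∧ (S(h,f) ∧ ¬S(f,f) ∨ R(e)))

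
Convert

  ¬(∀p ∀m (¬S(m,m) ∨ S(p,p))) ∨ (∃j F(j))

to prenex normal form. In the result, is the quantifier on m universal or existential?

existential

Push ¬ through the quantifiers and connectives to reach negation normal form:
  (∃p ∃m (S(m,m) ∧ ¬S(p,p))) ∨ (∃j F(j))
All bound variables are already distinct, so no renaming is needed.
Pull the quantifiers to the front (each side's bound variable is not free in the other side):
  ∃p ∃m ∃j (S(m,m) ∧ ¬S(p,p) ∨ F(j))
The quantifier ∀m sits under an odd number of negations, so it flips to ∃m.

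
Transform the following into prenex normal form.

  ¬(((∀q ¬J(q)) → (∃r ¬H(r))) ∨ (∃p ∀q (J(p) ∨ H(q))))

∀q ∀r ∀p ∃z1 (¬J(q) ∧ H(r) ∧ ¬J(p) ∧ ¬H(z1))

Rewrite implications/biconditionals: A → B as ¬A ∨ B.
  ¬(¬(∀q ¬J(q)) ∨ (∃r ¬H(r)) ∨ (∃p ∀q (J(p) ∨ H(q))))
Push ¬ through the quantifiers and connectives to reach negation normal form:
  (∀q ¬J(q)) ∧ (∀r H(r)) ∧ (∀p ∃q (¬J(p) ∧ ¬H(q)))
Standardize variables apart so no two quantifiers bind the same name: q↦z1.
  (∀q ¬J(q)) ∧ (∀r H(r)) ∧ (∀p ∃z1 (¬J(p) ∧ ¬H(z1)))
Extract every quantifier outward, since the variables are now distinct and don't occur free across branches:
  ∀q ∀r ∀p ∃z1 (¬J(q) ∧ H(r) ∧ ¬J(p) ∧ ¬H(z1))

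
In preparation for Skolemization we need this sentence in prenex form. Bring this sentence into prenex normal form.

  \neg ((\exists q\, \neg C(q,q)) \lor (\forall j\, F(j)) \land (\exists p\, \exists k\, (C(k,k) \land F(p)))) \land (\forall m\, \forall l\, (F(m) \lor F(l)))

\forall q\, \exists j\, \forall p\, \forall k\, \forall m\, \forall l\, (C(q,q) \land (\neg F(j) \lor \neg C(k,k) \lor \neg F(p)) \land (F(m) \lor F(l)))

Drive negations inward (¬∀x A ≡ ∃x ¬A, ¬∃x A ≡ ∀x ¬A, De Morgan for ∧/∨):
  (\forall q\, C(q,q)) \land ((\exists j\, \neg F(j)) \lor (\forall p\, \forall k\, (\neg C(k,k) \lor \neg F(p)))) \land (\forall m\, \forall l\, (F(m) \lor F(l)))
Extract every quantifier outward, since the variables are now distinct and don't occur free across branches:
  \forall q\, \exists j\, \forall p\, \forall k\, \forall m\, \forall l\, (C(q,q) \land (\neg F(j) \lor \neg C(k,k) \lor \neg F(p)) \land (F(m) \lor F(l)))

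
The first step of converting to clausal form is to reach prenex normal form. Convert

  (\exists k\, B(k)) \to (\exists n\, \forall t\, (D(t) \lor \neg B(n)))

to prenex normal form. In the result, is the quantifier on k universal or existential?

Eliminate → and ↔ using ¬ and ∨.
  \neg (\exists k\, B(k)) \lor (\exists n\, \forall t\, (D(t) \lor \neg B(n)))
Push ¬ through the quantifiers and connectives to reach negation normal form:
  (\forall k\, \neg B(k)) \lor (\exists n\, \forall t\, (D(t) \lor \neg B(n)))
All bound variables are already distinct, so no renaming is needed.
Extract every quantifier outward, since the variables are now distinct and don't occur free across branches:
  \forall k\, \exists n\, \forall t\, (\neg B(k) \lor D(t) \lor \neg B(n))
The quantifier \exists k sits under an odd number of negations (counting the antecedent side of each →), so it flips to \forall k.

universal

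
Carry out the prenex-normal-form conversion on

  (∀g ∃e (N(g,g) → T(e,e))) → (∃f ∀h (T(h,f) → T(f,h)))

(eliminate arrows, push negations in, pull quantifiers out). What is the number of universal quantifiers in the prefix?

Rewrite implications/biconditionals: A → B as ¬A ∨ B.
  ¬(∀g ∃e (¬N(g,g) ∨ T(e,e))) ∨ (∃f ∀h (¬T(h,f) ∨ T(f,h)))
Drive negations inward (¬∀x A ≡ ∃x ¬A, ¬∃x A ≡ ∀x ¬A, De Morgan for ∧/∨):
  (∃g ∀e (N(g,g) ∧ ¬T(e,e))) ∨ (∃f ∀h (¬T(h,f) ∨ T(f,h)))
Finally move all quantifiers to the prefix:
  ∃g ∀e ∃f ∀h (N(g,g) ∧ ¬T(e,e) ∨ ¬T(h,f) ∨ T(f,h))
The prefix is ∃g ∀e ∃f ∀h: 2 universal, 2 existential.

2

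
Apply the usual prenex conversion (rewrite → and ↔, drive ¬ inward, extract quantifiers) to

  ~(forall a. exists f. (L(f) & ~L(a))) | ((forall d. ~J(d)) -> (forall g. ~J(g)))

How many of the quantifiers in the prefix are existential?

First replace A → B with ¬A ∨ B.
  ~(forall a. exists f. (L(f) & ~L(a))) | ~(forall d. ~J(d)) | (forall g. ~J(g))
Move each ¬ inward, flipping quantifiers it crosses:
  (exists a. forall f. (~L(f) | L(a))) | (exists d. J(d)) | (forall g. ~J(g))
All bound variables are already distinct, so no renaming is needed.
Pull the quantifiers to the front (each side's bound variable is not free in the other side):
  exists a. forall f. exists d. forall g. (~L(f) | L(a) | J(d) | ~J(g))
The prefix is exists a forall f exists d forall g: 2 universal, 2 existential.

2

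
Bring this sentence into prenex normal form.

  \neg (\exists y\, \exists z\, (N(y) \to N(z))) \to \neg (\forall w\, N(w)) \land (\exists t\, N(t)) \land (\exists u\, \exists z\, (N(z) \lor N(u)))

Eliminate → and ↔ using ¬ and ∨.
  \neg \neg (\exists y\, \exists z\, (\neg N(y) \lor N(z))) \lor \neg (\forall w\, N(w)) \land (\exists t\, N(t)) \land (\exists u\, \exists z\, (N(z) \lor N(u)))
Move each ¬ inward, flipping quantifiers it crosses:
  (\exists y\, \exists z\, (\neg N(y) \lor N(z))) \lor (\exists w\, \neg N(w)) \land (\exists t\, N(t)) \land (\exists u\, \exists z\, (N(z) \lor N(u)))
Rename bound variables to avoid capture: z↦q.
  (\exists y\, \exists z\, (\neg N(y) \lor N(z))) \lor (\exists w\, \neg N(w)) \land (\exists t\, N(t)) \land (\exists u\, \exists q\, (N(q) \lor N(u)))
Extract every quantifier outward, since the variables are now distinct and don't occur free across branches:
  \exists y\, \exists z\, \exists w\, \exists t\, \exists u\, \exists q\, (\neg N(y) \lor N(z) \lor \neg N(w) \land N(t) \land (N(q) \lor N(u)))

\exists y\, \exists z\, \exists w\, \exists t\, \exists u\, \exists q\, (\neg N(y) \lor N(z) \lor \neg N(w) \land N(t) \land (N(q) \lor N(u)))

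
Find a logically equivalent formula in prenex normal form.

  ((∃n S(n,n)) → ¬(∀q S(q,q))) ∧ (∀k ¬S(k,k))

∀n ∃q ∀k ((¬S(n,n) ∨ ¬S(q,q)) ∧ ¬S(k,k))

Rewrite implications/biconditionals: A → B as ¬A ∨ B.
  (¬(∃n S(n,n)) ∨ ¬(∀q S(q,q))) ∧ (∀k ¬S(k,k))
Drive negations inward (¬∀x A ≡ ∃x ¬A, ¬∃x A ≡ ∀x ¬A, De Morgan for ∧/∨):
  ((∀n ¬S(n,n)) ∨ (∃q ¬S(q,q))) ∧ (∀k ¬S(k,k))
Extract every quantifier outward, since the variables are now distinct and don't occur free across branches:
  ∀n ∃q ∀k ((¬S(n,n) ∨ ¬S(q,q)) ∧ ¬S(k,k))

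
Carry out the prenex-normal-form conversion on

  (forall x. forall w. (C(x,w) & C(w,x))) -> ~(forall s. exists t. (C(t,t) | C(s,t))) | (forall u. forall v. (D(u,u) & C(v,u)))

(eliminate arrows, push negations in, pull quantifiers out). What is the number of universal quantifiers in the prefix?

First replace A → B with ¬A ∨ B.
  ~(forall x. forall w. (C(x,w) & C(w,x))) | ~(forall s. exists t. (C(t,t) | C(s,t))) | (forall u. forall v. (D(u,u) & C(v,u)))
Push ¬ through the quantifiers and connectives to reach negation normal form:
  (exists x. exists w. (~C(x,w) | ~C(w,x))) | (exists s. forall t. (~C(t,t) & ~C(s,t))) | (forall u. forall v. (D(u,u) & C(v,u)))
All bound variables are already distinct, so no renaming is needed.
Finally move all quantifiers to the prefix:
  exists x. exists w. exists s. forall t. forall u. forall v. (~C(x,w) | ~C(w,x) | ~C(t,t) & ~C(s,t) | D(u,u) & C(v,u))
The prefix is exists x exists w exists s forall t forall u forall v: 3 universal, 3 existential.

3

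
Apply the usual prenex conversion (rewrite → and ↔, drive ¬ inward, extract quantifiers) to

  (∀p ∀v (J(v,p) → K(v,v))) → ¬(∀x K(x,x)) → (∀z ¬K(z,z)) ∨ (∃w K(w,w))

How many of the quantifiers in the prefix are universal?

2

First replace A → B with ¬A ∨ B.
  ¬(∀p ∀v (¬J(v,p) ∨ K(v,v))) ∨ ¬¬(∀x K(x,x)) ∨ (∀z ¬K(z,z)) ∨ (∃w K(w,w))
Move each ¬ inward, flipping quantifiers it crosses:
  (∃p ∃v (J(v,p) ∧ ¬K(v,v))) ∨ (∀x K(x,x)) ∨ (∀z ¬K(z,z)) ∨ (∃w K(w,w))
Extract every quantifier outward, since the variables are now distinct and don't occur free across branches:
  ∃p ∃v ∀x ∀z ∃w (J(v,p) ∧ ¬K(v,v) ∨ K(x,x) ∨ ¬K(z,z) ∨ K(w,w))
The prefix is ∃p ∃v ∀x ∀z ∃w: 2 universal, 3 existential.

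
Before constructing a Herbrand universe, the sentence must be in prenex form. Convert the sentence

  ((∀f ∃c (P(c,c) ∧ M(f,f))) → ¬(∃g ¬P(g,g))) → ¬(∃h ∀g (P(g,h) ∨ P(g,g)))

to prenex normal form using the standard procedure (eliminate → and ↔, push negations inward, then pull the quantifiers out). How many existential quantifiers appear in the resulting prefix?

Eliminate → and ↔ using ¬ and ∨.
  ¬(¬(∀f ∃c (P(c,c) ∧ M(f,f))) ∨ ¬(∃g ¬P(g,g))) ∨ ¬(∃h ∀g (P(g,h) ∨ P(g,g)))
Push ¬ through the quantifiers and connectives to reach negation normal form:
  (∀f ∃c (P(c,c) ∧ M(f,f))) ∧ (∃g ¬P(g,g)) ∨ (∀h ∃g (¬P(g,h) ∧ ¬P(g,g)))
Rename bound variables to avoid capture: g↦y1.
  (∀f ∃c (P(c,c) ∧ M(f,f))) ∧ (∃g ¬P(g,g)) ∨ (∀h ∃y1 (¬P(y1,h) ∧ ¬P(y1,y1)))
Finally move all quantifiers to the prefix:
  ∀f ∃c ∃g ∀h ∃y1 (P(c,c) ∧ M(f,f) ∧ ¬P(g,g) ∨ ¬P(y1,h) ∧ ¬P(y1,y1))
The prefix is ∀f ∃c ∃g ∀h ∃y1: 2 universal, 3 existential.

3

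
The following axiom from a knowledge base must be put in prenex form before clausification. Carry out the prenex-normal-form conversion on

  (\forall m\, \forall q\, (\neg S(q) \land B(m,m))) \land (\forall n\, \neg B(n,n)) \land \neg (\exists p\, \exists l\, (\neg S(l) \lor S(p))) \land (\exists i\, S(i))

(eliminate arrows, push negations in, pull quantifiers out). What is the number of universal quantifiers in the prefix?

5

Move each ¬ inward, flipping quantifiers it crosses:
  (\forall m\, \forall q\, (\neg S(q) \land B(m,m))) \land (\forall n\, \neg B(n,n)) \land (\forall p\, \forall l\, (S(l) \land \neg S(p))) \land (\exists i\, S(i))
Extract every quantifier outward, since the variables are now distinct and don't occur free across branches:
  \forall m\, \forall q\, \forall n\, \forall p\, \forall l\, \exists i\, (\neg S(q) \land B(m,m) \land \neg B(n,n) \land S(l) \land \neg S(p) \land S(i))
The prefix is \forall m \forall q \forall n \forall p \forall l \exists i: 5 universal, 1 existential.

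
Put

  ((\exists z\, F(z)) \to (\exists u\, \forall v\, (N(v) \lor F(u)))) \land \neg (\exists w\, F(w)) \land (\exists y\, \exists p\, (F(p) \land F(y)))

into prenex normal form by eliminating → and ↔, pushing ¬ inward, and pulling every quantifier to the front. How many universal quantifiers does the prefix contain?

3

Eliminate → and ↔ using ¬ and ∨.
  (\neg (\exists z\, F(z)) \lor (\exists u\, \forall v\, (N(v) \lor F(u)))) \land \neg (\exists w\, F(w)) \land (\exists y\, \exists p\, (F(p) \land F(y)))
Move each ¬ inward, flipping quantifiers it crosses:
  ((\forall z\, \neg F(z)) \lor (\exists u\, \forall v\, (N(v) \lor F(u)))) \land (\forall w\, \neg F(w)) \land (\exists y\, \exists p\, (F(p) \land F(y)))
All bound variables are already distinct, so no renaming is needed.
Finally move all quantifiers to the prefix:
  \forall z\, \exists u\, \forall v\, \forall w\, \exists y\, \exists p\, ((\neg F(z) \lor N(v) \lor F(u)) \land \neg F(w) \land F(p) \land F(y))
The prefix is \forall z \exists u \forall v \forall w \exists y \exists p: 3 universal, 3 existential.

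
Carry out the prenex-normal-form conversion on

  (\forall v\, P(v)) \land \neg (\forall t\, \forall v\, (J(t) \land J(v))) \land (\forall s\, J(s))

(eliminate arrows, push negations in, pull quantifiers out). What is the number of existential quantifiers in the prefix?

Move each ¬ inward, flipping quantifiers it crosses:
  (\forall v\, P(v)) \land (\exists t\, \exists v\, (\neg J(t) \lor \neg J(v))) \land (\forall s\, J(s))
Rename bound variables to avoid capture: v↦x1.
  (\forall v\, P(v)) \land (\exists t\, \exists x1\, (\neg J(t) \lor \neg J(x1))) \land (\forall s\, J(s))
Finally move all quantifiers to the prefix:
  \forall v\, \exists t\, \exists x1\, \forall s\, (P(v) \land (\neg J(t) \lor \neg J(x1)) \land J(s))
The prefix is \forall v \exists t \exists x1 \forall s: 2 universal, 2 existential.

2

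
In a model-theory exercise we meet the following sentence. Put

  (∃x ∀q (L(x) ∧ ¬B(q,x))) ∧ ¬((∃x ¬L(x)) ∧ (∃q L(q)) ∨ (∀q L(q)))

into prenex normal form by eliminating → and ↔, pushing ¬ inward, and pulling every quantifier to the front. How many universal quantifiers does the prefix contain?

Move each ¬ inward, flipping quantifiers it crosses:
  (∃x ∀q (L(x) ∧ ¬B(q,x))) ∧ ((∀x L(x)) ∨ (∀q ¬L(q))) ∧ (∃q ¬L(q))
Standardize variables apart so no two quantifiers bind the same name: x↦w, q↦w1, q↦s.
  (∃x ∀q (L(x) ∧ ¬B(q,x))) ∧ ((∀w L(w)) ∨ (∀w1 ¬L(w1))) ∧ (∃s ¬L(s))
Extract every quantifier outward, since the variables are now distinct and don't occur free across branches:
  ∃x ∀q ∀w ∀w1 ∃s (L(x) ∧ ¬B(q,x) ∧ (L(w) ∨ ¬L(w1)) ∧ ¬L(s))
The prefix is ∃x ∀q ∀w ∀w1 ∃s: 3 universal, 2 existential.

3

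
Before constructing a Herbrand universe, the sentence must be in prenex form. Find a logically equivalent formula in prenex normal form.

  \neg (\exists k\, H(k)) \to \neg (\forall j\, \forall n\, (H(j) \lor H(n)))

Rewrite implications/biconditionals: A → B as ¬A ∨ B.
  \neg \neg (\exists k\, H(k)) \lor \neg (\forall j\, \forall n\, (H(j) \lor H(n)))
Push ¬ through the quantifiers and connectives to reach negation normal form:
  (\exists k\, H(k)) \lor (\exists j\, \exists n\, (\neg H(j) \land \neg H(n)))
All bound variables are already distinct, so no renaming is needed.
Extract every quantifier outward, since the variables are now distinct and don't occur free across branches:
  \exists k\, \exists j\, \exists n\, (H(k) \lor \neg H(j) \land \neg H(n))

\exists k\, \exists j\, \exists n\, (H(k) \lor \neg H(j) \land \neg H(n))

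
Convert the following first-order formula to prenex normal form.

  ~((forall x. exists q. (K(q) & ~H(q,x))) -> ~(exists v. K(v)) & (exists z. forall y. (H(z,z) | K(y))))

forall x. exists q. exists v. forall z. exists y. (K(q) & ~H(q,x) & (K(v) | ~H(z,z) & ~K(y)))

Eliminate → and ↔ using ¬ and ∨.
  ~(~(forall x. exists q. (K(q) & ~H(q,x))) | ~(exists v. K(v)) & (exists z. forall y. (H(z,z) | K(y))))
Move each ¬ inward, flipping quantifiers it crosses:
  (forall x. exists q. (K(q) & ~H(q,x))) & ((exists v. K(v)) | (forall z. exists y. (~H(z,z) & ~K(y))))
All bound variables are already distinct, so no renaming is needed.
Pull the quantifiers to the front (each side's bound variable is not free in the other side):
  forall x. exists q. exists v. forall z. exists y. (K(q) & ~H(q,x) & (K(v) | ~H(z,z) & ~K(y)))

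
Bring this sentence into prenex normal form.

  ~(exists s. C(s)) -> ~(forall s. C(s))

Eliminate → and ↔ using ¬ and ∨.
  ~~(exists s. C(s)) | ~(forall s. C(s))
Move each ¬ inward, flipping quantifiers it crosses:
  (exists s. C(s)) | (exists s. ~C(s))
Give each quantifier a distinct variable: s↦z.
  (exists s. C(s)) | (exists z. ~C(z))
Pull the quantifiers to the front (each side's bound variable is not free in the other side):
  exists s. exists z. (C(s) | ~C(z))

exists s. exists z. (C(s) | ~C(z))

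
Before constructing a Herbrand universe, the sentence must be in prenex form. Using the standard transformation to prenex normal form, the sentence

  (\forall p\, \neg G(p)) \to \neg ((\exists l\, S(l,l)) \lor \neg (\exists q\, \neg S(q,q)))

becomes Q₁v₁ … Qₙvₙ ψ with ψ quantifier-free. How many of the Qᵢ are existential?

Rewrite implications/biconditionals: A → B as ¬A ∨ B.
  \neg (\forall p\, \neg G(p)) \lor \neg ((\exists l\, S(l,l)) \lor \neg (\exists q\, \neg S(q,q)))
Push ¬ through the quantifiers and connectives to reach negation normal form:
  (\exists p\, G(p)) \lor (\forall l\, \neg S(l,l)) \land (\exists q\, \neg S(q,q))
Finally move all quantifiers to the prefix:
  \exists p\, \forall l\, \exists q\, (G(p) \lor \neg S(l,l) \land \neg S(q,q))
The prefix is \exists p \forall l \exists q: 1 universal, 2 existential.

2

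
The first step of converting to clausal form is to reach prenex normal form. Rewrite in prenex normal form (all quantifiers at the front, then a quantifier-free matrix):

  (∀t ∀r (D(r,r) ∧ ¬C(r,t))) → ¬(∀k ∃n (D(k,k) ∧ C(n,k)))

∃t ∃r ∃k ∀n (¬D(r,r) ∨ C(r,t) ∨ ¬D(k,k) ∨ ¬C(n,k))

Eliminate → and ↔ using ¬ and ∨.
  ¬(∀t ∀r (D(r,r) ∧ ¬C(r,t))) ∨ ¬(∀k ∃n (D(k,k) ∧ C(n,k)))
Push ¬ through the quantifiers and connectives to reach negation normal form:
  (∃t ∃r (¬D(r,r) ∨ C(r,t))) ∨ (∃k ∀n (¬D(k,k) ∨ ¬C(n,k)))
All bound variables are already distinct, so no renaming is needed.
Pull the quantifiers to the front (each side's bound variable is not free in the other side):
  ∃t ∃r ∃k ∀n (¬D(r,r) ∨ C(r,t) ∨ ¬D(k,k) ∨ ¬C(n,k))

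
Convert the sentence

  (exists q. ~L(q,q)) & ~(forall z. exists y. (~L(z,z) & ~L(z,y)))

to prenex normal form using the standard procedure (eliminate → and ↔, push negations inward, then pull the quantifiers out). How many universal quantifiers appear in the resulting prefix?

1

Push ¬ through the quantifiers and connectives to reach negation normal form:
  (exists q. ~L(q,q)) & (exists z. forall y. (L(z,z) | L(z,y)))
All bound variables are already distinct, so no renaming is needed.
Finally move all quantifiers to the prefix:
  exists q. exists z. forall y. (~L(q,q) & (L(z,z) | L(z,y)))
The prefix is exists q exists z forall y: 1 universal, 2 existential.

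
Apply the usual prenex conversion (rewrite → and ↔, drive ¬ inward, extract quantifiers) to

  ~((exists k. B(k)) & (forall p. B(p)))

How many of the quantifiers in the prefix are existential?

1

Move each ¬ inward, flipping quantifiers it crosses:
  (forall k. ~B(k)) | (exists p. ~B(p))
Extract every quantifier outward, since the variables are now distinct and don't occur free across branches:
  forall k. exists p. (~B(k) | ~B(p))
The prefix is forall k exists p: 1 universal, 1 existential.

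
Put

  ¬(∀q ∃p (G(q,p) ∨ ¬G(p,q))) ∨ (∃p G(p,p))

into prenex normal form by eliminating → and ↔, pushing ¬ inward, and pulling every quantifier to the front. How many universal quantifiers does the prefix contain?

Move each ¬ inward, flipping quantifiers it crosses:
  (∃q ∀p (¬G(q,p) ∧ G(p,q))) ∨ (∃p G(p,p))
Standardize variables apart so no two quantifiers bind the same name: p↦u1.
  (∃q ∀p (¬G(q,p) ∧ G(p,q))) ∨ (∃u1 G(u1,u1))
Finally move all quantifiers to the prefix:
  ∃q ∀p ∃u1 (¬G(q,p) ∧ G(p,q) ∨ G(u1,u1))
The prefix is ∃q ∀p ∃u1: 1 universal, 2 existential.

1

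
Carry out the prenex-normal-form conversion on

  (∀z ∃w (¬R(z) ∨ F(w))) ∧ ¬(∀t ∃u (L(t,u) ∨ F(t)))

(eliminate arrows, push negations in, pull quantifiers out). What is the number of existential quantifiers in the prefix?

2

Drive negations inward (¬∀x A ≡ ∃x ¬A, ¬∃x A ≡ ∀x ¬A, De Morgan for ∧/∨):
  (∀z ∃w (¬R(z) ∨ F(w))) ∧ (∃t ∀u (¬L(t,u) ∧ ¬F(t)))
All bound variables are already distinct, so no renaming is needed.
Pull the quantifiers to the front (each side's bound variable is not free in the other side):
  ∀z ∃w ∃t ∀u ((¬R(z) ∨ F(w)) ∧ ¬L(t,u) ∧ ¬F(t))
The prefix is ∀z ∃w ∃t ∀u: 2 universal, 2 existential.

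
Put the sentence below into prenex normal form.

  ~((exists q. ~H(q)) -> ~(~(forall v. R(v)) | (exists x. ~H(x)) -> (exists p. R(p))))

exists q. forall v. forall x. exists p. (~H(q) & (R(v) & H(x) | R(p)))

First replace A → B with ¬A ∨ B.
  ~(~(exists q. ~H(q)) | ~(~(~(forall v. R(v)) | (exists x. ~H(x))) | (exists p. R(p))))
Drive negations inward (¬∀x A ≡ ∃x ¬A, ¬∃x A ≡ ∀x ¬A, De Morgan for ∧/∨):
  (exists q. ~H(q)) & ((forall v. R(v)) & (forall x. H(x)) | (exists p. R(p)))
Finally move all quantifiers to the prefix:
  exists q. forall v. forall x. exists p. (~H(q) & (R(v) & H(x) | R(p)))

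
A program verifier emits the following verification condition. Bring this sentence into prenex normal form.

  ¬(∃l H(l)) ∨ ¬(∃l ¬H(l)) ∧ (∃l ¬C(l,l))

∀l ∀v ∃t (¬H(l) ∨ H(v) ∧ ¬C(t,t))

Move each ¬ inward, flipping quantifiers it crosses:
  (∀l ¬H(l)) ∨ (∀l H(l)) ∧ (∃l ¬C(l,l))
Standardize variables apart so no two quantifiers bind the same name: l↦v, l↦t.
  (∀l ¬H(l)) ∨ (∀v H(v)) ∧ (∃t ¬C(t,t))
Finally move all quantifiers to the prefix:
  ∀l ∀v ∃t (¬H(l) ∨ H(v) ∧ ¬C(t,t))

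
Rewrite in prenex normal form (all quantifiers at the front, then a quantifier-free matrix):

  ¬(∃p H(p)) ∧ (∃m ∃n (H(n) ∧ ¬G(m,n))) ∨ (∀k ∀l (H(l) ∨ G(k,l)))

∀p ∃m ∃n ∀k ∀l (¬H(p) ∧ H(n) ∧ ¬G(m,n) ∨ H(l) ∨ G(k,l))

Drive negations inward (¬∀x A ≡ ∃x ¬A, ¬∃x A ≡ ∀x ¬A, De Morgan for ∧/∨):
  (∀p ¬H(p)) ∧ (∃m ∃n (H(n) ∧ ¬G(m,n))) ∨ (∀k ∀l (H(l) ∨ G(k,l)))
All bound variables are already distinct, so no renaming is needed.
Pull the quantifiers to the front (each side's bound variable is not free in the other side):
  ∀p ∃m ∃n ∀k ∀l (¬H(p) ∧ H(n) ∧ ¬G(m,n) ∨ H(l) ∨ G(k,l))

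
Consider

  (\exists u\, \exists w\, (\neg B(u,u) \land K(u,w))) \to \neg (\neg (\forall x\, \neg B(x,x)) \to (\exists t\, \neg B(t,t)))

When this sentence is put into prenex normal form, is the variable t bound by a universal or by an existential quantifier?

universal

Eliminate → and ↔ using ¬ and ∨.
  \neg (\exists u\, \exists w\, (\neg B(u,u) \land K(u,w))) \lor \neg (\neg \neg (\forall x\, \neg B(x,x)) \lor (\exists t\, \neg B(t,t)))
Drive negations inward (¬∀x A ≡ ∃x ¬A, ¬∃x A ≡ ∀x ¬A, De Morgan for ∧/∨):
  (\forall u\, \forall w\, (B(u,u) \lor \neg K(u,w))) \lor (\exists x\, B(x,x)) \land (\forall t\, B(t,t))
Extract every quantifier outward, since the variables are now distinct and don't occur free across branches:
  \forall u\, \forall w\, \exists x\, \forall t\, (B(u,u) \lor \neg K(u,w) \lor B(x,x) \land B(t,t))
The quantifier \exists t sits under an odd number of negations (counting the antecedent side of each →), so it flips to \forall t.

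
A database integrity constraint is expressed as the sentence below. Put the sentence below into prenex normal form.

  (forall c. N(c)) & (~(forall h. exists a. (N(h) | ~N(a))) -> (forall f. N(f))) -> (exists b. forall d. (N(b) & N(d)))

exists c. exists h. forall a. exists f. exists b. forall d. (~N(c) | ~N(h) & N(a) & ~N(f) | N(b) & N(d))

First replace A → B with ¬A ∨ B.
  ~((forall c. N(c)) & (~~(forall h. exists a. (N(h) | ~N(a))) | (forall f. N(f)))) | (exists b. forall d. (N(b) & N(d)))
Drive negations inward (¬∀x A ≡ ∃x ¬A, ¬∃x A ≡ ∀x ¬A, De Morgan for ∧/∨):
  (exists c. ~N(c)) | (exists h. forall a. (~N(h) & N(a))) & (exists f. ~N(f)) | (exists b. forall d. (N(b) & N(d)))
All bound variables are already distinct, so no renaming is needed.
Pull the quantifiers to the front (each side's bound variable is not free in the other side):
  exists c. exists h. forall a. exists f. exists b. forall d. (~N(c) | ~N(h) & N(a) & ~N(f) | N(b) & N(d))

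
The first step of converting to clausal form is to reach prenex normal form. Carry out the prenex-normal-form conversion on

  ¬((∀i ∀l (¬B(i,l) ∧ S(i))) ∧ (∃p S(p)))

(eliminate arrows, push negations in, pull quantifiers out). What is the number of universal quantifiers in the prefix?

1

Push ¬ through the quantifiers and connectives to reach negation normal form:
  (∃i ∃l (B(i,l) ∨ ¬S(i))) ∨ (∀p ¬S(p))
Extract every quantifier outward, since the variables are now distinct and don't occur free across branches:
  ∃i ∃l ∀p (B(i,l) ∨ ¬S(i) ∨ ¬S(p))
The prefix is ∃i ∃l ∀p: 1 universal, 2 existential.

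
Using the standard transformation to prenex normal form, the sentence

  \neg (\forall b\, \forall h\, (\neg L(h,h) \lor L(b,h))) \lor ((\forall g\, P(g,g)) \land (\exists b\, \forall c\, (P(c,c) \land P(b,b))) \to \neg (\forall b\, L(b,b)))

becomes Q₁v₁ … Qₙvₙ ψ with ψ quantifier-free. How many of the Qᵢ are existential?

5

Eliminate → and ↔ using ¬ and ∨.
  \neg (\forall b\, \forall h\, (\neg L(h,h) \lor L(b,h))) \lor \neg ((\forall g\, P(g,g)) \land (\exists b\, \forall c\, (P(c,c) \land P(b,b)))) \lor \neg (\forall b\, L(b,b))
Push ¬ through the quantifiers and connectives to reach negation normal form:
  (\exists b\, \exists h\, (L(h,h) \land \neg L(b,h))) \lor (\exists g\, \neg P(g,g)) \lor (\forall b\, \exists c\, (\neg P(c,c) \lor \neg P(b,b))) \lor (\exists b\, \neg L(b,b))
Standardize variables apart so no two quantifiers bind the same name: b↦q, b↦v1.
  (\exists b\, \exists h\, (L(h,h) \land \neg L(b,h))) \lor (\exists g\, \neg P(g,g)) \lor (\forall q\, \exists c\, (\neg P(c,c) \lor \neg P(q,q))) \lor (\exists v1\, \neg L(v1,v1))
Pull the quantifiers to the front (each side's bound variable is not free in the other side):
  \exists b\, \exists h\, \exists g\, \forall q\, \exists c\, \exists v1\, (L(h,h) \land \neg L(b,h) \lor \neg P(g,g) \lor \neg P(c,c) \lor \neg P(q,q) \lor \neg L(v1,v1))
The prefix is \exists b \exists h \exists g \forall q \exists c \exists v1: 1 universal, 5 existential.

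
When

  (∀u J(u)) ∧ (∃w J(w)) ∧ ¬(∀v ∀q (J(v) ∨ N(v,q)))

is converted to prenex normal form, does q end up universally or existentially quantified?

existential

Move each ¬ inward, flipping quantifiers it crosses:
  (∀u J(u)) ∧ (∃w J(w)) ∧ (∃v ∃q (¬J(v) ∧ ¬N(v,q)))
All bound variables are already distinct, so no renaming is needed.
Pull the quantifiers to the front (each side's bound variable is not free in the other side):
  ∀u ∃w ∃v ∃q (J(u) ∧ J(w) ∧ ¬J(v) ∧ ¬N(v,q))
The quantifier ∀q sits under an odd number of negations, so it flips to ∃q.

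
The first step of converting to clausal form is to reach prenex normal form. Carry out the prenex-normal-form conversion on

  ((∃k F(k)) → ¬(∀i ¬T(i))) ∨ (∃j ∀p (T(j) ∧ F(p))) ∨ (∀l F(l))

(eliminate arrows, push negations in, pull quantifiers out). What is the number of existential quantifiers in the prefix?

2

Eliminate → and ↔ using ¬ and ∨.
  ¬(∃k F(k)) ∨ ¬(∀i ¬T(i)) ∨ (∃j ∀p (T(j) ∧ F(p))) ∨ (∀l F(l))
Drive negations inward (¬∀x A ≡ ∃x ¬A, ¬∃x A ≡ ∀x ¬A, De Morgan for ∧/∨):
  (∀k ¬F(k)) ∨ (∃i T(i)) ∨ (∃j ∀p (T(j) ∧ F(p))) ∨ (∀l F(l))
Pull the quantifiers to the front (each side's bound variable is not free in the other side):
  ∀k ∃i ∃j ∀p ∀l (¬F(k) ∨ T(i) ∨ T(j) ∧ F(p) ∨ F(l))
The prefix is ∀k ∃i ∃j ∀p ∀l: 3 universal, 2 existential.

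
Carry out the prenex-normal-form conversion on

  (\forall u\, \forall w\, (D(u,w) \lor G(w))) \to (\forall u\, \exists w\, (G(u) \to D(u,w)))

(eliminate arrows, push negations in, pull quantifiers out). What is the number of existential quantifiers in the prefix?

3

Rewrite implications/biconditionals: A → B as ¬A ∨ B.
  \neg (\forall u\, \forall w\, (D(u,w) \lor G(w))) \lor (\forall u\, \exists w\, (\neg G(u) \lor D(u,w)))
Drive negations inward (¬∀x A ≡ ∃x ¬A, ¬∃x A ≡ ∀x ¬A, De Morgan for ∧/∨):
  (\exists u\, \exists w\, (\neg D(u,w) \land \neg G(w))) \lor (\forall u\, \exists w\, (\neg G(u) \lor D(u,w)))
Rename bound variables to avoid capture: u↦c, w↦y1.
  (\exists u\, \exists w\, (\neg D(u,w) \land \neg G(w))) \lor (\forall c\, \exists y1\, (\neg G(c) \lor D(c,y1)))
Finally move all quantifiers to the prefix:
  \exists u\, \exists w\, \forall c\, \exists y1\, (\neg D(u,w) \land \neg G(w) \lor \neg G(c) \lor D(c,y1))
The prefix is \exists u \exists w \forall c \exists y1: 1 universal, 3 existential.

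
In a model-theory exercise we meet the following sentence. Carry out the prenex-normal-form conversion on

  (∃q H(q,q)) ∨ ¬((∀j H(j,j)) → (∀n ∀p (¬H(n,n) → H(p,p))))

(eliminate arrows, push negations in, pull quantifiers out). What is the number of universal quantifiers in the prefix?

1

Rewrite implications/biconditionals: A → B as ¬A ∨ B.
  (∃q H(q,q)) ∨ ¬(¬(∀j H(j,j)) ∨ (∀n ∀p (¬¬H(n,n) ∨ H(p,p))))
Move each ¬ inward, flipping quantifiers it crosses:
  (∃q H(q,q)) ∨ (∀j H(j,j)) ∧ (∃n ∃p (¬H(n,n) ∧ ¬H(p,p)))
Finally move all quantifiers to the prefix:
  ∃q ∀j ∃n ∃p (H(q,q) ∨ H(j,j) ∧ ¬H(n,n) ∧ ¬H(p,p))
The prefix is ∃q ∀j ∃n ∃p: 1 universal, 3 existential.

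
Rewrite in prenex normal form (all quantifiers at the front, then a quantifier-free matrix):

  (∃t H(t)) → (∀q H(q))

∀t ∀q (¬H(t) ∨ H(q))

Rewrite implications/biconditionals: A → B as ¬A ∨ B.
  ¬(∃t H(t)) ∨ (∀q H(q))
Move each ¬ inward, flipping quantifiers it crosses:
  (∀t ¬H(t)) ∨ (∀q H(q))
All bound variables are already distinct, so no renaming is needed.
Extract every quantifier outward, since the variables are now distinct and don't occur free across branches:
  ∀t ∀q (¬H(t) ∨ H(q))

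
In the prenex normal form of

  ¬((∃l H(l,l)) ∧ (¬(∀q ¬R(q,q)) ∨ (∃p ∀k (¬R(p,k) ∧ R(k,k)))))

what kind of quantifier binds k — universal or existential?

existential

Push ¬ through the quantifiers and connectives to reach negation normal form:
  (∀l ¬H(l,l)) ∨ (∀q ¬R(q,q)) ∧ (∀p ∃k (R(p,k) ∨ ¬R(k,k)))
All bound variables are already distinct, so no renaming is needed.
Extract every quantifier outward, since the variables are now distinct and don't occur free across branches:
  ∀l ∀q ∀p ∃k (¬H(l,l) ∨ ¬R(q,q) ∧ (R(p,k) ∨ ¬R(k,k)))
The quantifier ∀k sits under an odd number of negations, so it flips to ∃k.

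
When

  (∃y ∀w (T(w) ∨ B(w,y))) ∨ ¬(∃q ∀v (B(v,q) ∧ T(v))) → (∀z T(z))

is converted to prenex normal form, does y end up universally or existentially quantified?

universal

First replace A → B with ¬A ∨ B.
  ¬((∃y ∀w (T(w) ∨ B(w,y))) ∨ ¬(∃q ∀v (B(v,q) ∧ T(v)))) ∨ (∀z T(z))
Drive negations inward (¬∀x A ≡ ∃x ¬A, ¬∃x A ≡ ∀x ¬A, De Morgan for ∧/∨):
  (∀y ∃w (¬T(w) ∧ ¬B(w,y))) ∧ (∃q ∀v (B(v,q) ∧ T(v))) ∨ (∀z T(z))
All bound variables are already distinct, so no renaming is needed.
Pull the quantifiers to the front (each side's bound variable is not free in the other side):
  ∀y ∃w ∃q ∀v ∀z (¬T(w) ∧ ¬B(w,y) ∧ B(v,q) ∧ T(v) ∨ T(z))
The quantifier ∃y sits under an odd number of negations (counting the antecedent side of each →), so it flips to ∀y.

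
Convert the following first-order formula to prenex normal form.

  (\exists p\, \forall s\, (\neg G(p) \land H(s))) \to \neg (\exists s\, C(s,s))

Eliminate → and ↔ using ¬ and ∨.
  \neg (\exists p\, \forall s\, (\neg G(p) \land H(s))) \lor \neg (\exists s\, C(s,s))
Push ¬ through the quantifiers and connectives to reach negation normal form:
  (\forall p\, \exists s\, (G(p) \lor \neg H(s))) \lor (\forall s\, \neg C(s,s))
Standardize variables apart so no two quantifiers bind the same name: s↦b.
  (\forall p\, \exists s\, (G(p) \lor \neg H(s))) \lor (\forall b\, \neg C(b,b))
Pull the quantifiers to the front (each side's bound variable is not free in the other side):
  \forall p\, \exists s\, \forall b\, (G(p) \lor \neg H(s) \lor \neg C(b,b))

\forall p\, \exists s\, \forall b\, (G(p) \lor \neg H(s) \lor \neg C(b,b))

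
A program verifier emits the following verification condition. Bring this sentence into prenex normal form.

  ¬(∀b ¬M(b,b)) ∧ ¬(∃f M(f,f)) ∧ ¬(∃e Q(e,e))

Drive negations inward (¬∀x A ≡ ∃x ¬A, ¬∃x A ≡ ∀x ¬A, De Morgan for ∧/∨):
  (∃b M(b,b)) ∧ (∀f ¬M(f,f)) ∧ (∀e ¬Q(e,e))
Finally move all quantifiers to the prefix:
  ∃b ∀f ∀e (M(b,b) ∧ ¬M(f,f) ∧ ¬Q(e,e))

∃b ∀f ∀e (M(b,b) ∧ ¬M(f,f) ∧ ¬Q(e,e))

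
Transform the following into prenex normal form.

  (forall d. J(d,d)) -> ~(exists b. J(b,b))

exists d. forall b. (~J(d,d) | ~J(b,b))

Eliminate → and ↔ using ¬ and ∨.
  ~(forall d. J(d,d)) | ~(exists b. J(b,b))
Push ¬ through the quantifiers and connectives to reach negation normal form:
  (exists d. ~J(d,d)) | (forall b. ~J(b,b))
All bound variables are already distinct, so no renaming is needed.
Extract every quantifier outward, since the variables are now distinct and don't occur free across branches:
  exists d. forall b. (~J(d,d) | ~J(b,b))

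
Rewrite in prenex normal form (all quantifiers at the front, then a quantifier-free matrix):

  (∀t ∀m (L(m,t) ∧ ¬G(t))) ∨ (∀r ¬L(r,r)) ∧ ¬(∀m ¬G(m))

∀t ∀m ∀r ∃q (L(m,t) ∧ ¬G(t) ∨ ¬L(r,r) ∧ G(q))

Push ¬ through the quantifiers and connectives to reach negation normal form:
  (∀t ∀m (L(m,t) ∧ ¬G(t))) ∨ (∀r ¬L(r,r)) ∧ (∃m G(m))
Rename bound variables to avoid capture: m↦q.
  (∀t ∀m (L(m,t) ∧ ¬G(t))) ∨ (∀r ¬L(r,r)) ∧ (∃q G(q))
Extract every quantifier outward, since the variables are now distinct and don't occur free across branches:
  ∀t ∀m ∀r ∃q (L(m,t) ∧ ¬G(t) ∨ ¬L(r,r) ∧ G(q))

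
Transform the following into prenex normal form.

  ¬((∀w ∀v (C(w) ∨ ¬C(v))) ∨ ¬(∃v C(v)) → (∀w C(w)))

First replace A → B with ¬A ∨ B.
  ¬(¬((∀w ∀v (C(w) ∨ ¬C(v))) ∨ ¬(∃v C(v))) ∨ (∀w C(w)))
Move each ¬ inward, flipping quantifiers it crosses:
  ((∀w ∀v (C(w) ∨ ¬C(v))) ∨ (∀v ¬C(v))) ∧ (∃w ¬C(w))
Rename bound variables to avoid capture: v↦c, w↦y1.
  ((∀w ∀v (C(w) ∨ ¬C(v))) ∨ (∀c ¬C(c))) ∧ (∃y1 ¬C(y1))
Extract every quantifier outward, since the variables are now distinct and don't occur free across branches:
  ∀w ∀v ∀c ∃y1 ((C(w) ∨ ¬C(v) ∨ ¬C(c)) ∧ ¬C(y1))

∀w ∀v ∀c ∃y1 ((C(w) ∨ ¬C(v) ∨ ¬C(c)) ∧ ¬C(y1))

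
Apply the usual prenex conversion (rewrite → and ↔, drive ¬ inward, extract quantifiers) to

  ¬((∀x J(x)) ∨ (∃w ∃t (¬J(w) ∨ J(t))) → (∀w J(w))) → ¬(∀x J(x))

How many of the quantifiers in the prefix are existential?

2

Rewrite implications/biconditionals: A → B as ¬A ∨ B.
  ¬¬(¬((∀x J(x)) ∨ (∃w ∃t (¬J(w) ∨ J(t)))) ∨ (∀w J(w))) ∨ ¬(∀x J(x))
Push ¬ through the quantifiers and connectives to reach negation normal form:
  (∃x ¬J(x)) ∧ (∀w ∀t (J(w) ∧ ¬J(t))) ∨ (∀w J(w)) ∨ (∃x ¬J(x))
Standardize variables apart so no two quantifiers bind the same name: w↦w1, x↦y.
  (∃x ¬J(x)) ∧ (∀w ∀t (J(w) ∧ ¬J(t))) ∨ (∀w1 J(w1)) ∨ (∃y ¬J(y))
Finally move all quantifiers to the prefix:
  ∃x ∀w ∀t ∀w1 ∃y (¬J(x) ∧ J(w) ∧ ¬J(t) ∨ J(w1) ∨ ¬J(y))
The prefix is ∃x ∀w ∀t ∀w1 ∃y: 3 universal, 2 existential.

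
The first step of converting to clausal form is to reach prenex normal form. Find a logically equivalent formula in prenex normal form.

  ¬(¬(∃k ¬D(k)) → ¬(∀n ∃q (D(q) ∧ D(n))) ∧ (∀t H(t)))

Rewrite implications/biconditionals: A → B as ¬A ∨ B.
  ¬(¬¬(∃k ¬D(k)) ∨ ¬(∀n ∃q (D(q) ∧ D(n))) ∧ (∀t H(t)))
Push ¬ through the quantifiers and connectives to reach negation normal form:
  (∀k D(k)) ∧ ((∀n ∃q (D(q) ∧ D(n))) ∨ (∃t ¬H(t)))
All bound variables are already distinct, so no renaming is needed.
Pull the quantifiers to the front (each side's bound variable is not free in the other side):
  ∀k ∀n ∃q ∃t (D(k) ∧ (D(q) ∧ D(n) ∨ ¬H(t)))

∀k ∀n ∃q ∃t (D(k) ∧ (D(q) ∧ D(n) ∨ ¬H(t)))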